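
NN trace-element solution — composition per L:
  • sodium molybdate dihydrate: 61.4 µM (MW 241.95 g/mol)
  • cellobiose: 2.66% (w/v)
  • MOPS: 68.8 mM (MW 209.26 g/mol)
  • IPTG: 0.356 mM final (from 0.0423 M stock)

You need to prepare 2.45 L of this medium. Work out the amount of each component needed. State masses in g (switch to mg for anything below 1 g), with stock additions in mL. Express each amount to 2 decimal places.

sodium molybdate dihydrate 36.40 mg; cellobiose 65.17 g; MOPS 35.27 g; IPTG 20.62 mL

Working volume: 2.45 L.
sodium molybdate dihydrate: 61.4 µmol/L × 241.95 g/mol × 2.45 L ÷ 1000 = 36.40 mg
cellobiose: 2.66 g per 100 mL × 2450 mL ÷ 100 = 65.17 g
MOPS: 68.8 mmol/L × 209.26 g/mol × 2.45 L ÷ 1000 = 35.27 g
IPTG: dilute stock: 0.356 mM × 2450 mL ÷ 42.3 mM = 20.62 mL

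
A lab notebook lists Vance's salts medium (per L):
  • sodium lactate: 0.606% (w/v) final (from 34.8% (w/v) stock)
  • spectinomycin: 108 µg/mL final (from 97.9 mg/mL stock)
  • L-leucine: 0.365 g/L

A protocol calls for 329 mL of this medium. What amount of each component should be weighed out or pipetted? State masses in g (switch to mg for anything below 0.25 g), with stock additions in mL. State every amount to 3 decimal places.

Scale factor relative to 1 L: 0.329.
sodium lactate: V = C2·V2/C1 = 0.606% ÷ 34.8% × 329 mL = 5.729 mL
spectinomycin: V = C2·V2/C1 = 108 µg/mL × 329 mL ÷ 97900 µg/mL = 0.363 mL
L-leucine: 0.365 g/L × 0.329 L = 0.120085 g = 120.085 mg

sodium lactate 5.729 mL; spectinomycin 0.363 mL; L-leucine 120.085 mg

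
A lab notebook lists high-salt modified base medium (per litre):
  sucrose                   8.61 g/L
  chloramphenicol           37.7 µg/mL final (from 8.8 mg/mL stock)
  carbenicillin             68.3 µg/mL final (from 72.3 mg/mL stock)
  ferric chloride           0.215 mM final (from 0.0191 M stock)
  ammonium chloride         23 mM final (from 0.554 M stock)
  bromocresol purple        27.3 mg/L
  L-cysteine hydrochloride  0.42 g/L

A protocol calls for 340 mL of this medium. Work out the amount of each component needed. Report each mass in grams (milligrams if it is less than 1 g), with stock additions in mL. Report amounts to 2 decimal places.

sucrose 2.93 g; chloramphenicol 1.46 mL; carbenicillin 0.32 mL; ferric chloride 3.83 mL; ammonium chloride 14.12 mL; bromocresol purple 9.28 mg; L-cysteine hydrochloride 142.80 mg

Scale factor relative to 1 L: 0.34.
sucrose: 8.61 g/L × 0.34 L = 2.93 g
chloramphenicol: C1V1 = C2V2 → 37.7 µg/mL × 340 mL ÷ 8800 µg/mL = 1.46 mL
carbenicillin: V = C2·V2/C1 = 68.3 µg/mL × 340 mL ÷ 72300 µg/mL = 0.32 mL
ferric chloride: V = C2·V2/C1 = 0.215 mM × 340 mL ÷ 19.1 mM = 3.83 mL
ammonium chloride: dilute stock: 23 mM × 340 mL ÷ 554 mM = 14.12 mL
bromocresol purple: 27.3 mg/L × 0.34 L = 9.28 mg
L-cysteine hydrochloride: 0.42 g/L × 0.34 L = 0.1428 g = 142.80 mg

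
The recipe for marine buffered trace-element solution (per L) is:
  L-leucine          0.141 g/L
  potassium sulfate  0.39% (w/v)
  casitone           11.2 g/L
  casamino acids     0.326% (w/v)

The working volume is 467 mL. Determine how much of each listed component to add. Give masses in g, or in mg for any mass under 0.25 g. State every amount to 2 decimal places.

Target volume = 467 mL = 0.467 L.
L-leucine: 0.141 g/L × 0.467 L = 0.065847 g = 65.85 mg
potassium sulfate: 0.39% w/v = 3.9 g/L → 3.9 × 0.467 L = 1.82 g
casitone: 11.2 g/L × 0.467 L = 5.23 g
casamino acids: 0.326% w/v = 3.26 g/L → 3.26 × 0.467 L = 1.52 g

L-leucine 65.85 mg; potassium sulfate 1.82 g; casitone 5.23 g; casamino acids 1.52 g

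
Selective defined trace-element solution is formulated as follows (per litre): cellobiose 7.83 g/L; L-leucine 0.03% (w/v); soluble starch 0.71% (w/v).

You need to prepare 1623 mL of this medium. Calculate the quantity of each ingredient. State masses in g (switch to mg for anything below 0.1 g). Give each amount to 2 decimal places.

Target volume = 1623 mL = 1.623 L.
cellobiose: 7.83 g/L × 1.623 L = 12.71 g
L-leucine: 0.03% w/v = 0.3 g/L → 0.3 × 1.623 L = 0.49 g
soluble starch: 0.71% w/v = 7.1 g/L → 7.1 × 1.623 L = 11.52 g

cellobiose 12.71 g; L-leucine 0.49 g; soluble starch 11.52 g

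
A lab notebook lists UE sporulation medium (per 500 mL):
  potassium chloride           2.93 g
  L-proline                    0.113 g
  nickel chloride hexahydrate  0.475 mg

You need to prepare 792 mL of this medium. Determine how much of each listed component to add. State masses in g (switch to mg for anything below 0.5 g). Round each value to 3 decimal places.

potassium chloride 4.641 g; L-proline 178.992 mg; nickel chloride hexahydrate 0.752 mg

Scale factor = 792 mL / 500 mL = 1.584.
potassium chloride: 2.93 g × (792 mL / 500 mL) = 4.641 g
L-proline: 0.113 g × (792 mL / 500 mL) = 0.178992 g = 178.992 mg
nickel chloride hexahydrate: 0.475 mg × (792 mL / 500 mL) = 0.752 mg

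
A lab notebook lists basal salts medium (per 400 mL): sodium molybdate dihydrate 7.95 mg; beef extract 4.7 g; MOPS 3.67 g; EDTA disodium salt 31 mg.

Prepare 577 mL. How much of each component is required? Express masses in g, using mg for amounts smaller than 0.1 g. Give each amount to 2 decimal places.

Ratio of target to recipe volume: 577 / 400 = 1.4425.
sodium molybdate dihydrate: 7.95 mg × (577 mL / 400 mL) = 11.47 mg
beef extract: 4.7 g × (577 mL / 400 mL) = 6.78 g
MOPS: 3.67 g × (577 mL / 400 mL) = 5.29 g
EDTA disodium salt: 31 mg × (577 mL / 400 mL) = 44.72 mg

sodium molybdate dihydrate 11.47 mg; beef extract 6.78 g; MOPS 5.29 g; EDTA disodium salt 44.72 mg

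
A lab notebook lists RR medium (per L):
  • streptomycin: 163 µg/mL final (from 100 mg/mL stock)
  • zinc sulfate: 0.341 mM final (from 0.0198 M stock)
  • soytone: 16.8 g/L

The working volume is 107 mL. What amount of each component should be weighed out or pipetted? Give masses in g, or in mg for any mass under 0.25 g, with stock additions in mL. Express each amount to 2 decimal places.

streptomycin 0.17 mL; zinc sulfate 1.84 mL; soytone 1.80 g

Target volume = 107 mL = 0.107 L.
streptomycin: V = C2·V2/C1 = 163 µg/mL × 107 mL ÷ 100000 µg/mL = 0.17 mL
zinc sulfate: V = C2·V2/C1 = 0.341 mM × 107 mL ÷ 19.8 mM = 1.84 mL
soytone: 16.8 g/L × 0.107 L = 1.80 g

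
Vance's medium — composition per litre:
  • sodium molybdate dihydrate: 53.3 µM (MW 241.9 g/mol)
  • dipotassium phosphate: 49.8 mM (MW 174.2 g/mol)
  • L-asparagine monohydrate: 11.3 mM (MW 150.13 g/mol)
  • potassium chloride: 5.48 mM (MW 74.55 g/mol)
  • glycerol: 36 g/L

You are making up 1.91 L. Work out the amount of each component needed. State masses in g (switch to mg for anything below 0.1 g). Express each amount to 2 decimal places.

sodium molybdate dihydrate 24.63 mg; dipotassium phosphate 16.57 g; L-asparagine monohydrate 3.24 g; potassium chloride 0.78 g; glycerol 68.76 g

Scale factor relative to 1 L: 1.91.
sodium molybdate dihydrate: 53.3 µmol/L × 241.9 g/mol × 1.91 L ÷ 1000 = 24.63 mg
dipotassium phosphate: 49.8 mmol/L × 174.2 g/mol × 1.91 L ÷ 1000 = 16.57 g
L-asparagine monohydrate: 11.3 mmol/L × 150.13 g/mol × 1.91 L ÷ 1000 = 3.24 g
potassium chloride: 5.48 mmol/L × 74.55 g/mol × 1.91 L ÷ 1000 = 0.78 g
glycerol: 36 g/L × 1.91 L = 68.76 g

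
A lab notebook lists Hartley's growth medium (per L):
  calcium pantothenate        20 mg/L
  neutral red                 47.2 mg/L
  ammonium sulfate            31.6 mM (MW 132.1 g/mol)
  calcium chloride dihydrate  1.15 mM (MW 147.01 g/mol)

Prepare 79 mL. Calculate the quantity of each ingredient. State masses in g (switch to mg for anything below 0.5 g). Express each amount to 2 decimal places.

Scale factor relative to 1 L: 0.079.
calcium pantothenate: 20 mg/L × 0.079 L = 1.58 mg
neutral red: 47.2 mg/L × 0.079 L = 3.73 mg
ammonium sulfate: 31.6 mmol/L × 132.1 mg/mmol × 0.079 L = 329.77 mg
calcium chloride dihydrate: 1.15 mmol/L × 147.01 mg/mmol × 0.079 L = 13.36 mg

calcium pantothenate 1.58 mg; neutral red 3.73 mg; ammonium sulfate 329.77 mg; calcium chloride dihydrate 13.36 mg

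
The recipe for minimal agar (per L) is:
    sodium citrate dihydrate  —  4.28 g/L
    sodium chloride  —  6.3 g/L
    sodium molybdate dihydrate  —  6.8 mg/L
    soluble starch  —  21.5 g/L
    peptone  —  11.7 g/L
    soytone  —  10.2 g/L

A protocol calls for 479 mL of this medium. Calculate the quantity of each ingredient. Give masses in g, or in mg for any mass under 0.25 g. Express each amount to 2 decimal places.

sodium citrate dihydrate 2.05 g; sodium chloride 3.02 g; sodium molybdate dihydrate 3.26 mg; soluble starch 10.30 g; peptone 5.60 g; soytone 4.89 g

Working volume: 479 mL = 0.479 L.
sodium citrate dihydrate: 4.28 g/L × 0.479 L = 2.05 g
sodium chloride: 6.3 g/L × 0.479 L = 3.02 g
sodium molybdate dihydrate: 6.8 mg/L × 0.479 L = 3.26 mg
soluble starch: 21.5 g/L × 0.479 L = 10.30 g
peptone: 11.7 g/L × 0.479 L = 5.60 g
soytone: 10.2 g/L × 0.479 L = 4.89 g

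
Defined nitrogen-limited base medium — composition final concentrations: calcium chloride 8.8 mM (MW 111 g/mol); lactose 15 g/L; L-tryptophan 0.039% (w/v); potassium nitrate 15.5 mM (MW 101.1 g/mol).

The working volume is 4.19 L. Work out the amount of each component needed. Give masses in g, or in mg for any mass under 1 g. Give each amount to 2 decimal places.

Working volume: 4.19 L.
calcium chloride: 8.8 mmol/L × 111 g/mol × 4.19 L ÷ 1000 = 4.09 g
lactose: 15 g/L × 4.19 L = 62.85 g
L-tryptophan: 0.039 g per 100 mL × 4190 mL ÷ 100 = 1.63 g
potassium nitrate: 15.5 mmol/L × 101.1 g/mol × 4.19 L ÷ 1000 = 6.57 g

calcium chloride 4.09 g; lactose 62.85 g; L-tryptophan 1.63 g; potassium nitrate 6.57 g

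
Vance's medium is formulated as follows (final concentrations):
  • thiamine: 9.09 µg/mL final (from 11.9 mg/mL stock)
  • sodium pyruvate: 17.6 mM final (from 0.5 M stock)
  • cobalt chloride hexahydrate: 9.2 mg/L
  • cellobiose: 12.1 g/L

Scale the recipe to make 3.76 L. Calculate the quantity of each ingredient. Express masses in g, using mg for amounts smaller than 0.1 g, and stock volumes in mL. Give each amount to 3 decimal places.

thiamine 2.872 mL; sodium pyruvate 132.352 mL; cobalt chloride hexahydrate 34.592 mg; cellobiose 45.496 g

Working volume: 3.76 L.
thiamine: V = C2·V2/C1 = 9.09 µg/mL × 3760 mL ÷ 11900 µg/mL = 2.872 mL
sodium pyruvate: dilute stock: 17.6 mM × 3760 mL ÷ 500 mM = 132.352 mL
cobalt chloride hexahydrate: 9.2 mg/L × 3.76 L = 34.592 mg
cellobiose: 12.1 g/L × 3.76 L = 45.496 g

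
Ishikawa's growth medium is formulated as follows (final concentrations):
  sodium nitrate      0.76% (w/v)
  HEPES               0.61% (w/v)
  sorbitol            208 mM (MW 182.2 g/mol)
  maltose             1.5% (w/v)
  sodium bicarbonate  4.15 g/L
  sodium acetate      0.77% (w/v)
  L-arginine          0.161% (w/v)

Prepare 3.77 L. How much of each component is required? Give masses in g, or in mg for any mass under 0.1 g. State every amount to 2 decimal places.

sodium nitrate 28.65 g; HEPES 23.00 g; sorbitol 142.87 g; maltose 56.55 g; sodium bicarbonate 15.65 g; sodium acetate 29.03 g; L-arginine 6.07 g

Working volume: 3.77 L.
sodium nitrate: 0.76 g per 100 mL × 3770 mL ÷ 100 = 28.65 g
HEPES: 0.61% w/v = 6.1 g/L → 6.1 × 3.77 L = 23.00 g
sorbitol: 208 mmol/L × 182.2 g/mol × 3.77 L ÷ 1000 = 142.87 g
maltose: 1.5% w/v = 15 g/L → 15 × 3.77 L = 56.55 g
sodium bicarbonate: 4.15 g/L × 3.77 L = 15.65 g
sodium acetate: 0.77 g per 100 mL × 3770 mL ÷ 100 = 29.03 g
L-arginine: 0.161 g per 100 mL × 3770 mL ÷ 100 = 6.07 g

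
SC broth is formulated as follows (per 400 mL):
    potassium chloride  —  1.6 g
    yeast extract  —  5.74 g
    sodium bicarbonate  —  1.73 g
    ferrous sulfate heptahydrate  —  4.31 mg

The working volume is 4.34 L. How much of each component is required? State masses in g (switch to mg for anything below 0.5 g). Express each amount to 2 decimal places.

Ratio of target to recipe volume: 4340 / 400 = 10.85.
potassium chloride: 1.6 g × (4340 mL / 400 mL) = 17.36 g
yeast extract: 5.74 g × (4340 mL / 400 mL) = 62.28 g
sodium bicarbonate: 1.73 g × (4340 mL / 400 mL) = 18.77 g
ferrous sulfate heptahydrate: 4.31 mg × (4340 mL / 400 mL) = 46.76 mg

potassium chloride 17.36 g; yeast extract 62.28 g; sodium bicarbonate 18.77 g; ferrous sulfate heptahydrate 46.76 mg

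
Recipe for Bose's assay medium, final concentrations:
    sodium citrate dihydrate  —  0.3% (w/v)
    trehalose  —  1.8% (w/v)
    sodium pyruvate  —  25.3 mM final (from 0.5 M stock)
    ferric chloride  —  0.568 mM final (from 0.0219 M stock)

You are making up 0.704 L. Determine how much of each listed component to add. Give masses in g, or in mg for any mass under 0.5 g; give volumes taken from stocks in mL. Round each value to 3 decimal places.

Scale factor relative to 1 L: 0.704.
sodium citrate dihydrate: 0.3 g per 100 mL × 704 mL ÷ 100 = 2.112 g
trehalose: 1.8 g per 100 mL × 704 mL ÷ 100 = 12.672 g
sodium pyruvate: C1V1 = C2V2 → 25.3 mM × 704 mL ÷ 500 mM = 35.622 mL
ferric chloride: dilute stock: 0.568 mM × 704 mL ÷ 21.9 mM = 18.259 mL

sodium citrate dihydrate 2.112 g; trehalose 12.672 g; sodium pyruvate 35.622 mL; ferric chloride 18.259 mL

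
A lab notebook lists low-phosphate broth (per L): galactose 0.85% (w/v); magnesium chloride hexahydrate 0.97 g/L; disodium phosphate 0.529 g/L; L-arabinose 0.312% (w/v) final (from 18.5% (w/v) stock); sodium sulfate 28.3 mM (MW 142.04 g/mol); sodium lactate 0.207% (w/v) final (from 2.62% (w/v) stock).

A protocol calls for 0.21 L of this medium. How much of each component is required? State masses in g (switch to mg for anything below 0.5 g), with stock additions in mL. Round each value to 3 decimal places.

Working volume: 0.21 L.
galactose: 0.85% w/v = 8.5 g/L → 8.5 × 0.21 L = 1.785 g
magnesium chloride hexahydrate: 0.97 g/L × 0.21 L = 0.2037 g = 203.700 mg
disodium phosphate: 0.529 g/L × 0.21 L = 0.11109 g = 111.090 mg
L-arabinose: C1V1 = C2V2 → 0.312% ÷ 18.5% × 210 mL = 3.542 mL
sodium sulfate: 28.3 mmol/L × 142.04 g/mol × 0.21 L ÷ 1000 = 0.844 g
sodium lactate: C1V1 = C2V2 → 0.207% ÷ 2.62% × 210 mL = 16.592 mL

galactose 1.785 g; magnesium chloride hexahydrate 203.700 mg; disodium phosphate 111.090 mg; L-arabinose 3.542 mL; sodium sulfate 0.844 g; sodium lactate 16.592 mL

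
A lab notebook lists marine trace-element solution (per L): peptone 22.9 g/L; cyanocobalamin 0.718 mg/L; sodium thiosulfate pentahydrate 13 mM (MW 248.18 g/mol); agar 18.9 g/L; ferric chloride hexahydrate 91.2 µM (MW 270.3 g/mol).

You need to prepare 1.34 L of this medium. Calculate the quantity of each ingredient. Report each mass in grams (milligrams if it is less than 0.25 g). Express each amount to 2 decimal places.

Scale factor relative to 1 L: 1.34.
peptone: 22.9 g/L × 1.34 L = 30.69 g
cyanocobalamin: 0.718 mg/L × 1.34 L = 0.96 mg
sodium thiosulfate pentahydrate: 13 mmol/L × 248.18 g/mol × 1.34 L ÷ 1000 = 4.32 g
agar: 18.9 g/L × 1.34 L = 25.33 g
ferric chloride hexahydrate: 91.2 µmol/L × 270.3 g/mol × 1.34 L ÷ 1000 = 33.03 mg

peptone 30.69 g; cyanocobalamin 0.96 mg; sodium thiosulfate pentahydrate 4.32 g; agar 25.33 g; ferric chloride hexahydrate 33.03 mg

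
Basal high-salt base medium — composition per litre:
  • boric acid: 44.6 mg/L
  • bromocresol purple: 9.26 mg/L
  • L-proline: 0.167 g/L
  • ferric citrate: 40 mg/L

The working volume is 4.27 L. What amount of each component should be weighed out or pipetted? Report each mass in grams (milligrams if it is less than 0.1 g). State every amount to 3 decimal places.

boric acid 0.190 g; bromocresol purple 39.540 mg; L-proline 0.713 g; ferric citrate 0.171 g

Working volume: 4.27 L.
boric acid: 44.6 mg/L × 4.27 L = 190.442 mg = 0.190 g
bromocresol purple: 9.26 mg/L × 4.27 L = 39.540 mg
L-proline: 0.167 g/L × 4.27 L = 0.713 g
ferric citrate: 40 mg/L × 4.27 L = 170.8 mg = 0.171 g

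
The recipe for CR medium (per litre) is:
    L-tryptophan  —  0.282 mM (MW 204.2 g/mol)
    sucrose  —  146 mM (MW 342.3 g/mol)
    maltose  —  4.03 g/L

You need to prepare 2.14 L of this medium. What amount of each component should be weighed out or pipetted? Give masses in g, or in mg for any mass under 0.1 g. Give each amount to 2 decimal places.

Scale factor relative to 1 L: 2.14.
L-tryptophan: 0.282 mmol/L × 204.2 g/mol × 2.14 L ÷ 1000 = 0.12 g
sucrose: 146 mmol/L × 342.3 g/mol × 2.14 L ÷ 1000 = 106.95 g
maltose: 4.03 g/L × 2.14 L = 8.62 g

L-tryptophan 0.12 g; sucrose 106.95 g; maltose 8.62 g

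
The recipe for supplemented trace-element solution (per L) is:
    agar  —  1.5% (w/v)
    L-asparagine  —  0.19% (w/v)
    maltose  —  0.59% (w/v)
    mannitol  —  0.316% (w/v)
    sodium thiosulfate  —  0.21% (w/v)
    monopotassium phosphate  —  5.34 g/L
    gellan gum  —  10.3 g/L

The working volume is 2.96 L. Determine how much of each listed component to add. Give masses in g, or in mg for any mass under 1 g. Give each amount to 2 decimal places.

Working volume: 2.96 L.
agar: 1.5 g per 100 mL × 2960 mL ÷ 100 = 44.40 g
L-asparagine: 0.19% w/v = 1.9 g/L → 1.9 × 2.96 L = 5.62 g
maltose: 0.59% w/v = 5.9 g/L → 5.9 × 2.96 L = 17.46 g
mannitol: 0.316 g per 100 mL × 2960 mL ÷ 100 = 9.35 g
sodium thiosulfate: 0.21 g per 100 mL × 2960 mL ÷ 100 = 6.22 g
monopotassium phosphate: 5.34 g/L × 2.96 L = 15.81 g
gellan gum: 10.3 g/L × 2.96 L = 30.49 g

agar 44.40 g; L-asparagine 5.62 g; maltose 17.46 g; mannitol 9.35 g; sodium thiosulfate 6.22 g; monopotassium phosphate 15.81 g; gellan gum 30.49 g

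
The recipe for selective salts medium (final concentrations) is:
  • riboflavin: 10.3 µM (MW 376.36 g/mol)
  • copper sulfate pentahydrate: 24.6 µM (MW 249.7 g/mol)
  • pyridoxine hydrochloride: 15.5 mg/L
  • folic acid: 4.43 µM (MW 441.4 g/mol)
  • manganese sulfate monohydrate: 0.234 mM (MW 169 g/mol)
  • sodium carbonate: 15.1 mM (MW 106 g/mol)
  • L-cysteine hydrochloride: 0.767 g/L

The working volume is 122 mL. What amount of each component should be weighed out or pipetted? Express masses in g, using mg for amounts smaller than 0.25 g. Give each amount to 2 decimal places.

riboflavin 0.47 mg; copper sulfate pentahydrate 0.75 mg; pyridoxine hydrochloride 1.89 mg; folic acid 0.24 mg; manganese sulfate monohydrate 4.82 mg; sodium carbonate 195.27 mg; L-cysteine hydrochloride 93.57 mg

Scale factor relative to 1 L: 0.122.
riboflavin: 10.3 µmol/L × 376.36 g/mol × 0.122 L ÷ 1000 = 0.47 mg
copper sulfate pentahydrate: 24.6 µmol/L × 249.7 g/mol × 0.122 L ÷ 1000 = 0.75 mg
pyridoxine hydrochloride: 15.5 mg/L × 0.122 L = 1.89 mg
folic acid: 4.43 µmol/L × 441.4 g/mol × 0.122 L ÷ 1000 = 0.24 mg
manganese sulfate monohydrate: 0.234 mmol/L × 169 mg/mmol × 0.122 L = 4.82 mg
sodium carbonate: 15.1 mmol/L × 106 mg/mmol × 0.122 L = 195.27 mg
L-cysteine hydrochloride: 0.767 g/L × 0.122 L = 0.093574 g = 93.57 mg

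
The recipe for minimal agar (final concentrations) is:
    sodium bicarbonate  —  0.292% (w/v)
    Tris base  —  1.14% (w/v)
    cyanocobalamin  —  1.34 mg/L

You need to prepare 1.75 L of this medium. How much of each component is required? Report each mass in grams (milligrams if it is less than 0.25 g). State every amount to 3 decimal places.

Working volume: 1.75 L.
sodium bicarbonate: 0.292 g per 100 mL × 1750 mL ÷ 100 = 5.110 g
Tris base: 1.14% w/v = 11.4 g/L → 11.4 × 1.75 L = 19.950 g
cyanocobalamin: 1.34 mg/L × 1.75 L = 2.345 mg

sodium bicarbonate 5.110 g; Tris base 19.950 g; cyanocobalamin 2.345 mg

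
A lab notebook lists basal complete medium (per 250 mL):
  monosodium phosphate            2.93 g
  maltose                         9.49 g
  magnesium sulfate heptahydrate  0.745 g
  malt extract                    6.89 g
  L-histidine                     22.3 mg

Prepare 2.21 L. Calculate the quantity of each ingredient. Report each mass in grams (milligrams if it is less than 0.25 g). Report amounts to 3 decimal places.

Scale factor = 2210 mL / 250 mL = 8.84.
monosodium phosphate: 2.93 g × (2210 mL / 250 mL) = 25.901 g
maltose: 9.49 g × (2210 mL / 250 mL) = 83.892 g
magnesium sulfate heptahydrate: 0.745 g × (2210 mL / 250 mL) = 6.586 g
malt extract: 6.89 g × (2210 mL / 250 mL) = 60.908 g
L-histidine: 22.3 mg × (2210 mL / 250 mL) = 197.132 mg

monosodium phosphate 25.901 g; maltose 83.892 g; magnesium sulfate heptahydrate 6.586 g; malt extract 60.908 g; L-histidine 197.132 mg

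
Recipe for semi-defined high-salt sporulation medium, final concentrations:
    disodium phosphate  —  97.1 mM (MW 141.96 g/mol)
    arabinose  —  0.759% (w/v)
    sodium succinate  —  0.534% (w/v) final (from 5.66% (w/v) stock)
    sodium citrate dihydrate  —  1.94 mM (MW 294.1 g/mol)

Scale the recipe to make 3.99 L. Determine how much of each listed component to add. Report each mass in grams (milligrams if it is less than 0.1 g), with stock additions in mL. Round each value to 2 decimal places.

Working volume: 3.99 L.
disodium phosphate: 97.1 mmol/L × 141.96 g/mol × 3.99 L ÷ 1000 = 55.00 g
arabinose: 0.759 g per 100 mL × 3990 mL ÷ 100 = 30.28 g
sodium succinate: C1V1 = C2V2 → 0.534% ÷ 5.66% × 3990 mL = 376.44 mL
sodium citrate dihydrate: 1.94 mmol/L × 294.1 g/mol × 3.99 L ÷ 1000 = 2.28 g

disodium phosphate 55.00 g; arabinose 30.28 g; sodium succinate 376.44 mL; sodium citrate dihydrate 2.28 g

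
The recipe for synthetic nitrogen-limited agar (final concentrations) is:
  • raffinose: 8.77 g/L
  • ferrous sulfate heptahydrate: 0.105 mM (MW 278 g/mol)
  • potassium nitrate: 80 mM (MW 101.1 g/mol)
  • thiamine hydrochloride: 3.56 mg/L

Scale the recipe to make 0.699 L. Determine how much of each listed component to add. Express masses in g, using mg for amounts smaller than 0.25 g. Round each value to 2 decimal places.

raffinose 6.13 g; ferrous sulfate heptahydrate 20.40 mg; potassium nitrate 5.65 g; thiamine hydrochloride 2.49 mg

Working volume: 0.699 L.
raffinose: 8.77 g/L × 0.699 L = 6.13 g
ferrous sulfate heptahydrate: 0.105 mmol/L × 278 mg/mmol × 0.699 L = 20.40 mg
potassium nitrate: 80 mmol/L × 101.1 g/mol × 0.699 L ÷ 1000 = 5.65 g
thiamine hydrochloride: 3.56 mg/L × 0.699 L = 2.49 mg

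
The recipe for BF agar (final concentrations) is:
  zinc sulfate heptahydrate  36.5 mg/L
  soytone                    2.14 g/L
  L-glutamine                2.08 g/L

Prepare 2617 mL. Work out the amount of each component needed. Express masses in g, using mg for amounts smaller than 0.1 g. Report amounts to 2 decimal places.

zinc sulfate heptahydrate 95.52 mg; soytone 5.60 g; L-glutamine 5.44 g

Scale factor relative to 1 L: 2.617.
zinc sulfate heptahydrate: 36.5 mg/L × 2.617 L = 95.52 mg
soytone: 2.14 g/L × 2.617 L = 5.60 g
L-glutamine: 2.08 g/L × 2.617 L = 5.44 g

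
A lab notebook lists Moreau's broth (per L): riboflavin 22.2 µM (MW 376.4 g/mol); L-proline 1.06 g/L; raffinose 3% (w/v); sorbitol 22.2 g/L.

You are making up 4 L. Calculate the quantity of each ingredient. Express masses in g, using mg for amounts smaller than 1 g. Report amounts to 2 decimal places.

Working volume: 4 L.
riboflavin: 22.2 µmol/L × 376.4 g/mol × 4 L ÷ 1000 = 33.42 mg
L-proline: 1.06 g/L × 4 L = 4.24 g
raffinose: 3% w/v = 30 g/L → 30 × 4 L = 120.00 g
sorbitol: 22.2 g/L × 4 L = 88.80 g

riboflavin 33.42 mg; L-proline 4.24 g; raffinose 120.00 g; sorbitol 88.80 g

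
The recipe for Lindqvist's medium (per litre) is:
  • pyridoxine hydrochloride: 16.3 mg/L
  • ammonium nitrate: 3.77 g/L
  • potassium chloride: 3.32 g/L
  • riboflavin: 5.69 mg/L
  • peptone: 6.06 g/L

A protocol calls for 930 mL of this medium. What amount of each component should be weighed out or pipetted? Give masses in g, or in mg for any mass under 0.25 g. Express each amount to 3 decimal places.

pyridoxine hydrochloride 15.159 mg; ammonium nitrate 3.506 g; potassium chloride 3.088 g; riboflavin 5.292 mg; peptone 5.636 g

Target volume = 930 mL = 0.93 L.
pyridoxine hydrochloride: 16.3 mg/L × 0.93 L = 15.159 mg
ammonium nitrate: 3.77 g/L × 0.93 L = 3.506 g
potassium chloride: 3.32 g/L × 0.93 L = 3.088 g
riboflavin: 5.69 mg/L × 0.93 L = 5.292 mg
peptone: 6.06 g/L × 0.93 L = 5.636 g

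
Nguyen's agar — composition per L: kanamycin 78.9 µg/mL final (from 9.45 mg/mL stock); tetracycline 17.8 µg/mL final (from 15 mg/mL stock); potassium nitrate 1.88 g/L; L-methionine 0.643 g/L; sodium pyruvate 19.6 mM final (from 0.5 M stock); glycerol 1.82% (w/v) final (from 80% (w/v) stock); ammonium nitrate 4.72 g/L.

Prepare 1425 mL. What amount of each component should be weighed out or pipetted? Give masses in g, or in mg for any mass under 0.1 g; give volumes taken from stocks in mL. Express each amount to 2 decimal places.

kanamycin 11.90 mL; tetracycline 1.69 mL; potassium nitrate 2.68 g; L-methionine 0.92 g; sodium pyruvate 55.86 mL; glycerol 32.42 mL; ammonium nitrate 6.73 g

Scale factor relative to 1 L: 1.425.
kanamycin: dilute stock: 78.9 µg/mL × 1425 mL ÷ 9450 µg/mL = 11.90 mL
tetracycline: V = C2·V2/C1 = 17.8 µg/mL × 1425 mL ÷ 15000 µg/mL = 1.69 mL
potassium nitrate: 1.88 g/L × 1.425 L = 2.68 g
L-methionine: 0.643 g/L × 1.425 L = 0.92 g
sodium pyruvate: V = C2·V2/C1 = 19.6 mM × 1425 mL ÷ 500 mM = 55.86 mL
glycerol: V = C2·V2/C1 = 1.82% ÷ 80% × 1425 mL = 32.42 mL
ammonium nitrate: 4.72 g/L × 1.425 L = 6.73 g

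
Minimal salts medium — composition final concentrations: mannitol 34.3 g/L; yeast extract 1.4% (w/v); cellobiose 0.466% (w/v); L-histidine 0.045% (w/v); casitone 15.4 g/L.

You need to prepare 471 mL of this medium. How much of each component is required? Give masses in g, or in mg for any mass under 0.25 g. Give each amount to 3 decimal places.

mannitol 16.155 g; yeast extract 6.594 g; cellobiose 2.195 g; L-histidine 211.950 mg; casitone 7.253 g

Target volume = 471 mL = 0.471 L.
mannitol: 34.3 g/L × 0.471 L = 16.155 g
yeast extract: 1.4 g per 100 mL × 471 mL ÷ 100 = 6.594 g
cellobiose: 0.466% w/v = 4.66 g/L → 4.66 × 0.471 L = 2.195 g
L-histidine: 0.045% w/v = 0.45 g/L → 0.45 × 0.471 L = 0.21195 g = 211.950 mg
casitone: 15.4 g/L × 0.471 L = 7.253 g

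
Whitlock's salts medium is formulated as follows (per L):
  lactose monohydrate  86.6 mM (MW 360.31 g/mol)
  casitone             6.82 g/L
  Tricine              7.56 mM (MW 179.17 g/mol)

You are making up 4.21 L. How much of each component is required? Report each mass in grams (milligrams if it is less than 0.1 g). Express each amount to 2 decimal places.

lactose monohydrate 131.36 g; casitone 28.71 g; Tricine 5.70 g

Working volume: 4.21 L.
lactose monohydrate: 86.6 mmol/L × 360.31 g/mol × 4.21 L ÷ 1000 = 131.36 g
casitone: 6.82 g/L × 4.21 L = 28.71 g
Tricine: 7.56 mmol/L × 179.17 g/mol × 4.21 L ÷ 1000 = 5.70 g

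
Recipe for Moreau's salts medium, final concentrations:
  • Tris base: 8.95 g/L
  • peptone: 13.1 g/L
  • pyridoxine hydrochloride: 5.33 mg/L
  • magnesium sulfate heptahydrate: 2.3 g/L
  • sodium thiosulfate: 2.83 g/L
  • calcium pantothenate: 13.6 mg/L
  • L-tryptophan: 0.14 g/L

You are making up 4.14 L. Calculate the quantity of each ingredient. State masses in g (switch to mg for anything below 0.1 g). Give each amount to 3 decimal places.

Scale factor relative to 1 L: 4.14.
Tris base: 8.95 g/L × 4.14 L = 37.053 g
peptone: 13.1 g/L × 4.14 L = 54.234 g
pyridoxine hydrochloride: 5.33 mg/L × 4.14 L = 22.066 mg
magnesium sulfate heptahydrate: 2.3 g/L × 4.14 L = 9.522 g
sodium thiosulfate: 2.83 g/L × 4.14 L = 11.716 g
calcium pantothenate: 13.6 mg/L × 4.14 L = 56.304 mg
L-tryptophan: 0.14 g/L × 4.14 L = 0.580 g

Tris base 37.053 g; peptone 54.234 g; pyridoxine hydrochloride 22.066 mg; magnesium sulfate heptahydrate 9.522 g; sodium thiosulfate 11.716 g; calcium pantothenate 56.304 mg; L-tryptophan 0.580 g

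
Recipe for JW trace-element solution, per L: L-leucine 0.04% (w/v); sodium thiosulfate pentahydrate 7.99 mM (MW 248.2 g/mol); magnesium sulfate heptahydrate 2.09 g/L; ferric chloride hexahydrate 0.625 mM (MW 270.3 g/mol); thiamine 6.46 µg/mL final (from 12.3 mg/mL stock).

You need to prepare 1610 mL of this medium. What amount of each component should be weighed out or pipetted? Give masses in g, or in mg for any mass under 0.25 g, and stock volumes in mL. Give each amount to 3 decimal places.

Target volume = 1610 mL = 1.61 L.
L-leucine: 0.04 g per 100 mL × 1610 mL ÷ 100 = 0.644 g
sodium thiosulfate pentahydrate: 7.99 mmol/L × 248.2 g/mol × 1.61 L ÷ 1000 = 3.193 g
magnesium sulfate heptahydrate: 2.09 g/L × 1.61 L = 3.365 g
ferric chloride hexahydrate: 0.625 mmol/L × 270.3 g/mol × 1.61 L ÷ 1000 = 0.272 g
thiamine: dilute stock: 6.46 µg/mL × 1610 mL ÷ 12300 µg/mL = 0.846 mL

L-leucine 0.644 g; sodium thiosulfate pentahydrate 3.193 g; magnesium sulfate heptahydrate 3.365 g; ferric chloride hexahydrate 0.272 g; thiamine 0.846 mL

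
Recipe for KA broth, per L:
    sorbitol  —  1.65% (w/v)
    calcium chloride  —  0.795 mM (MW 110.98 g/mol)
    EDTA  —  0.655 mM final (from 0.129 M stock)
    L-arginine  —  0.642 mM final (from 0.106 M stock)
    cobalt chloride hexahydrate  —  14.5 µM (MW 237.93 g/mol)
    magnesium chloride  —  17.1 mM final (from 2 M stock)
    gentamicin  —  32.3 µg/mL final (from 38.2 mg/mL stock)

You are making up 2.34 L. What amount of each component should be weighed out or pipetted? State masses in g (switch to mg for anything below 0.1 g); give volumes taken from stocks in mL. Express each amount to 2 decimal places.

Scale factor relative to 1 L: 2.34.
sorbitol: 1.65% w/v = 16.5 g/L → 16.5 × 2.34 L = 38.61 g
calcium chloride: 0.795 mmol/L × 110.98 g/mol × 2.34 L ÷ 1000 = 0.21 g
EDTA: V = C2·V2/C1 = 0.655 mM × 2340 mL ÷ 129 mM = 11.88 mL
L-arginine: dilute stock: 0.642 mM × 2340 mL ÷ 106 mM = 14.17 mL
cobalt chloride hexahydrate: 14.5 µmol/L × 237.93 g/mol × 2.34 L ÷ 1000 = 8.07 mg
magnesium chloride: dilute stock: 17.1 mM × 2340 mL ÷ 2000 mM = 20.01 mL
gentamicin: dilute stock: 32.3 µg/mL × 2340 mL ÷ 38200 µg/mL = 1.98 mL

sorbitol 38.61 g; calcium chloride 0.21 g; EDTA 11.88 mL; L-arginine 14.17 mL; cobalt chloride hexahydrate 8.07 mg; magnesium chloride 20.01 mL; gentamicin 1.98 mL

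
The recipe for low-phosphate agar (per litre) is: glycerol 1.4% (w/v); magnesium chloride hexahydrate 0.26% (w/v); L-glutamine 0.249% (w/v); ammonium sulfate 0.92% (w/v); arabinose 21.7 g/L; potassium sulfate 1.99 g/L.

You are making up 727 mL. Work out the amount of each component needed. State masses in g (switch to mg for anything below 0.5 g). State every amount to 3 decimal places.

glycerol 10.178 g; magnesium chloride hexahydrate 1.890 g; L-glutamine 1.810 g; ammonium sulfate 6.688 g; arabinose 15.776 g; potassium sulfate 1.447 g

Working volume: 727 mL = 0.727 L.
glycerol: 1.4 g per 100 mL × 727 mL ÷ 100 = 10.178 g
magnesium chloride hexahydrate: 0.26% w/v = 2.6 g/L → 2.6 × 0.727 L = 1.890 g
L-glutamine: 0.249 g per 100 mL × 727 mL ÷ 100 = 1.810 g
ammonium sulfate: 0.92% w/v = 9.2 g/L → 9.2 × 0.727 L = 6.688 g
arabinose: 21.7 g/L × 0.727 L = 15.776 g
potassium sulfate: 1.99 g/L × 0.727 L = 1.447 g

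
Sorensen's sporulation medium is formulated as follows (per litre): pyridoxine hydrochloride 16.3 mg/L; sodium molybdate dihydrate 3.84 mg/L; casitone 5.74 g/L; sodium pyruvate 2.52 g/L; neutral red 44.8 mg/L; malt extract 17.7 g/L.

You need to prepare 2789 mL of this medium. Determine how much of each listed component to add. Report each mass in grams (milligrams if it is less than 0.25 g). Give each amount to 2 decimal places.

pyridoxine hydrochloride 45.46 mg; sodium molybdate dihydrate 10.71 mg; casitone 16.01 g; sodium pyruvate 7.03 g; neutral red 124.95 mg; malt extract 49.37 g

Working volume: 2789 mL = 2.789 L.
pyridoxine hydrochloride: 16.3 mg/L × 2.789 L = 45.46 mg
sodium molybdate dihydrate: 3.84 mg/L × 2.789 L = 10.71 mg
casitone: 5.74 g/L × 2.789 L = 16.01 g
sodium pyruvate: 2.52 g/L × 2.789 L = 7.03 g
neutral red: 44.8 mg/L × 2.789 L = 124.95 mg
malt extract: 17.7 g/L × 2.789 L = 49.37 g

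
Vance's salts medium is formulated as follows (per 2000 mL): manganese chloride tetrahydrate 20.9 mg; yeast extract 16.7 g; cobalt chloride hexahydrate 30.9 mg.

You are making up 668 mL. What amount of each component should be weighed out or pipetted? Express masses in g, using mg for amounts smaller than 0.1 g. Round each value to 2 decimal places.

Scale factor = 668 mL / 2000 mL = 0.334.
manganese chloride tetrahydrate: 20.9 mg × (668 mL / 2000 mL) = 6.98 mg
yeast extract: 16.7 g × (668 mL / 2000 mL) = 5.58 g
cobalt chloride hexahydrate: 30.9 mg × (668 mL / 2000 mL) = 10.32 mg

manganese chloride tetrahydrate 6.98 mg; yeast extract 5.58 g; cobalt chloride hexahydrate 10.32 mg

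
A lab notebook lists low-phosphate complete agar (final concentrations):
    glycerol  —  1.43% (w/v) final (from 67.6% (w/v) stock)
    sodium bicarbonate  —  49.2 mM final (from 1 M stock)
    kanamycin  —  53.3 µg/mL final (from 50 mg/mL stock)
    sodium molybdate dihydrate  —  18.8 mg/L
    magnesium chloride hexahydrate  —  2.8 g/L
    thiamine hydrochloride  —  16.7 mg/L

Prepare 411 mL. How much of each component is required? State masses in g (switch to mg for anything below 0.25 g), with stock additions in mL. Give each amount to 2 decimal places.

glycerol 8.69 mL; sodium bicarbonate 20.22 mL; kanamycin 0.44 mL; sodium molybdate dihydrate 7.73 mg; magnesium chloride hexahydrate 1.15 g; thiamine hydrochloride 6.86 mg

Scale factor relative to 1 L: 0.411.
glycerol: C1V1 = C2V2 → 1.43% ÷ 67.6% × 411 mL = 8.69 mL
sodium bicarbonate: V = C2·V2/C1 = 49.2 mM × 411 mL ÷ 1000 mM = 20.22 mL
kanamycin: V = C2·V2/C1 = 53.3 µg/mL × 411 mL ÷ 50000 µg/mL = 0.44 mL
sodium molybdate dihydrate: 18.8 mg/L × 0.411 L = 7.73 mg
magnesium chloride hexahydrate: 2.8 g/L × 0.411 L = 1.15 g
thiamine hydrochloride: 16.7 mg/L × 0.411 L = 6.86 mg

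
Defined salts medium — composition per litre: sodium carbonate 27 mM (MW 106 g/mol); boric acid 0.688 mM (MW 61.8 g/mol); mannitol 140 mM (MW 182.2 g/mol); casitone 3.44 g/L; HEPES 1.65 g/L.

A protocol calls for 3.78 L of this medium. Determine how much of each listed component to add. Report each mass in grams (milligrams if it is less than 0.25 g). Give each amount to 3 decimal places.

Working volume: 3.78 L.
sodium carbonate: 27 mmol/L × 106 g/mol × 3.78 L ÷ 1000 = 10.818 g
boric acid: 0.688 mmol/L × 61.8 mg/mmol × 3.78 L = 160.720 mg
mannitol: 140 mmol/L × 182.2 g/mol × 3.78 L ÷ 1000 = 96.420 g
casitone: 3.44 g/L × 3.78 L = 13.003 g
HEPES: 1.65 g/L × 3.78 L = 6.237 g

sodium carbonate 10.818 g; boric acid 160.720 mg; mannitol 96.420 g; casitone 13.003 g; HEPES 6.237 g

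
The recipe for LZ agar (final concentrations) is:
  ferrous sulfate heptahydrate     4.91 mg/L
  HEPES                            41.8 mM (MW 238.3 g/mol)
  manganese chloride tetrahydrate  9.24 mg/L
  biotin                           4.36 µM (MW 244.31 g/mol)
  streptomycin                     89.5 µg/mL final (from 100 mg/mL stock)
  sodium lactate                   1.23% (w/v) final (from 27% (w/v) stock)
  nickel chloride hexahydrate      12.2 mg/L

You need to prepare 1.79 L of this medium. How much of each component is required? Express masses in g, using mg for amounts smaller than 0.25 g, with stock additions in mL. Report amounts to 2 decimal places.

Scale factor relative to 1 L: 1.79.
ferrous sulfate heptahydrate: 4.91 mg/L × 1.79 L = 8.79 mg
HEPES: 41.8 mmol/L × 238.3 g/mol × 1.79 L ÷ 1000 = 17.83 g
manganese chloride tetrahydrate: 9.24 mg/L × 1.79 L = 16.54 mg
biotin: 4.36 µmol/L × 244.31 g/mol × 1.79 L ÷ 1000 = 1.91 mg
streptomycin: C1V1 = C2V2 → 89.5 µg/mL × 1790 mL ÷ 100000 µg/mL = 1.60 mL
sodium lactate: dilute stock: 1.23% ÷ 27% × 1790 mL = 81.54 mL
nickel chloride hexahydrate: 12.2 mg/L × 1.79 L = 21.84 mg

ferrous sulfate heptahydrate 8.79 mg; HEPES 17.83 g; manganese chloride tetrahydrate 16.54 mg; biotin 1.91 mg; streptomycin 1.60 mL; sodium lactate 81.54 mL; nickel chloride hexahydrate 21.84 mg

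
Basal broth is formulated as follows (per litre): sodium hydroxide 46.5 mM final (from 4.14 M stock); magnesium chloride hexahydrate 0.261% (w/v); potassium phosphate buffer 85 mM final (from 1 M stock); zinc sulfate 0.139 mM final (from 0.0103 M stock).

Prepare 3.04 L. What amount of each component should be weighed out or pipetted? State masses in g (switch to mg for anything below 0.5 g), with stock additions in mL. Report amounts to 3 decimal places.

Working volume: 3.04 L.
sodium hydroxide: dilute stock: 46.5 mM × 3040 mL ÷ 4140 mM = 34.145 mL
magnesium chloride hexahydrate: 0.261% w/v = 2.61 g/L → 2.61 × 3.04 L = 7.934 g
potassium phosphate buffer: C1V1 = C2V2 → 85 mM × 3040 mL ÷ 1000 mM = 258.400 mL
zinc sulfate: C1V1 = C2V2 → 0.139 mM × 3040 mL ÷ 10.3 mM = 41.025 mL

sodium hydroxide 34.145 mL; magnesium chloride hexahydrate 7.934 g; potassium phosphate buffer 258.400 mL; zinc sulfate 41.025 mL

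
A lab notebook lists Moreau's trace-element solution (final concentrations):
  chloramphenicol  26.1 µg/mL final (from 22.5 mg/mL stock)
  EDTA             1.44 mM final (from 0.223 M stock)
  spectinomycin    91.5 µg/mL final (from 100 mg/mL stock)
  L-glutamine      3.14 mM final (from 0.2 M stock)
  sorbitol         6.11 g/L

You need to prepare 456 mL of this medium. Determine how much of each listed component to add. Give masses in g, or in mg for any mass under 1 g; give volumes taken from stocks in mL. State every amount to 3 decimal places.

Working volume: 456 mL = 0.456 L.
chloramphenicol: dilute stock: 26.1 µg/mL × 456 mL ÷ 22500 µg/mL = 0.529 mL
EDTA: V = C2·V2/C1 = 1.44 mM × 456 mL ÷ 223 mM = 2.945 mL
spectinomycin: C1V1 = C2V2 → 91.5 µg/mL × 456 mL ÷ 100000 µg/mL = 0.417 mL
L-glutamine: dilute stock: 3.14 mM × 456 mL ÷ 200 mM = 7.159 mL
sorbitol: 6.11 g/L × 0.456 L = 2.786 g

chloramphenicol 0.529 mL; EDTA 2.945 mL; spectinomycin 0.417 mL; L-glutamine 7.159 mL; sorbitol 2.786 g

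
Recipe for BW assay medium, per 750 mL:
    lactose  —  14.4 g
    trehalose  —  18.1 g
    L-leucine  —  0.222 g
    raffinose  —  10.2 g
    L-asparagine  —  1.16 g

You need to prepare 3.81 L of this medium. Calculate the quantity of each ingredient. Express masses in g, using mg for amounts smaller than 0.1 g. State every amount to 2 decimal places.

Scale factor = 3810 mL / 750 mL = 5.08.
lactose: 14.4 g × (3810 mL / 750 mL) = 73.15 g
trehalose: 18.1 g × (3810 mL / 750 mL) = 91.95 g
L-leucine: 0.222 g × (3810 mL / 750 mL) = 1.13 g
raffinose: 10.2 g × (3810 mL / 750 mL) = 51.82 g
L-asparagine: 1.16 g × (3810 mL / 750 mL) = 5.89 g

lactose 73.15 g; trehalose 91.95 g; L-leucine 1.13 g; raffinose 51.82 g; L-asparagine 5.89 g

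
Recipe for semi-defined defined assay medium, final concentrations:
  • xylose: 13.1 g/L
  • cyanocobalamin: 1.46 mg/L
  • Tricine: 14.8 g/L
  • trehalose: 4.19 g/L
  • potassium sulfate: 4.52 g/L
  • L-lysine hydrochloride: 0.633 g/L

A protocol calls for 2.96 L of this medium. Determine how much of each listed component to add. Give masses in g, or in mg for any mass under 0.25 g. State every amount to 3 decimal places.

xylose 38.776 g; cyanocobalamin 4.322 mg; Tricine 43.808 g; trehalose 12.402 g; potassium sulfate 13.379 g; L-lysine hydrochloride 1.874 g

Working volume: 2.96 L.
xylose: 13.1 g/L × 2.96 L = 38.776 g
cyanocobalamin: 1.46 mg/L × 2.96 L = 4.322 mg
Tricine: 14.8 g/L × 2.96 L = 43.808 g
trehalose: 4.19 g/L × 2.96 L = 12.402 g
potassium sulfate: 4.52 g/L × 2.96 L = 13.379 g
L-lysine hydrochloride: 0.633 g/L × 2.96 L = 1.874 g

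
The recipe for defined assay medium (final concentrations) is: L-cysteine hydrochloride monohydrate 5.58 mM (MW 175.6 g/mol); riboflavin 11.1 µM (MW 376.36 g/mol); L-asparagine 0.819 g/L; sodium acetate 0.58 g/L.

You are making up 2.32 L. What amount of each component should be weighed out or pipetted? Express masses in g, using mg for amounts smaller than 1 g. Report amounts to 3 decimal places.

Scale factor relative to 1 L: 2.32.
L-cysteine hydrochloride monohydrate: 5.58 mmol/L × 175.6 g/mol × 2.32 L ÷ 1000 = 2.273 g
riboflavin: 11.1 µmol/L × 376.36 g/mol × 2.32 L ÷ 1000 = 9.692 mg
L-asparagine: 0.819 g/L × 2.32 L = 1.900 g
sodium acetate: 0.58 g/L × 2.32 L = 1.346 g

L-cysteine hydrochloride monohydrate 2.273 g; riboflavin 9.692 mg; L-asparagine 1.900 g; sodium acetate 1.346 g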